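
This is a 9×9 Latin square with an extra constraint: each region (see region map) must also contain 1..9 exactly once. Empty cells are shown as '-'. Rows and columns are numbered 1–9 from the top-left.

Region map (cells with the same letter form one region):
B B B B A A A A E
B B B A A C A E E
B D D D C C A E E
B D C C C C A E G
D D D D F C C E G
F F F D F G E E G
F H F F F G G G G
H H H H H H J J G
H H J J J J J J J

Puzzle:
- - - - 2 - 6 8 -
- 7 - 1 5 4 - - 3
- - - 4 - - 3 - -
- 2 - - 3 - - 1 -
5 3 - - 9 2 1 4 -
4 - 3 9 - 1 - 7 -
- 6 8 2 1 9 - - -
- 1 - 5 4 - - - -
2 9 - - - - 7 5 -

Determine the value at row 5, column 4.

row 1, column 4 = 3 (sole candidate).
row 1, column 6 = 7 (sole candidate).
row 2, column 7 = 9 (sole candidate).
row 3, column 2 = 8 (sole candidate).
row 4, column 7 = 4 (sole candidate).
row 6, column 2 = 5 (sole candidate).
row 6, column 5 = 6 (sole candidate).
row 7, column 1 = 7 (sole candidate).
row 7, column 7 = 5 (sole candidate).
row 7, column 8 = 3 (sole candidate).
row 7, column 9 = 4 (sole candidate).
row 8, column 3 = 7 (sole candidate).
row 9, column 5 = 8 (sole candidate).
row 1, column 2 = 4 (sole candidate).
row 3, column 5 = 7 (sole candidate).
row 5, column 3 = 6 (sole candidate).
row 5, column 4 = 7: row 5 has {1,2,3,4,5,6,9}; col 4 has {1,2,3,4,5,9}; region has {2,3,4,5,6,8,9} → only 7 remains.

7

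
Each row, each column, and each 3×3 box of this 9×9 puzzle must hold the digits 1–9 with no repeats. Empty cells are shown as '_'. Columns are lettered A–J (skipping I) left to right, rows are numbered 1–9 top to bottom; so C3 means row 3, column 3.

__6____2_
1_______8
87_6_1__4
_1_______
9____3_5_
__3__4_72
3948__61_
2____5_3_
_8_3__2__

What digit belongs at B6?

H3 = 9: row 3 has {1,4,6,7,8}; col 8 has {1,2,3,5,7}; box has {2,4,8} → only 9 remains.
B8 = 6: row 8 has {2,3,5}; col 2 has {1,7,8,9}; box has {2,3,4,8,9} → only 6 remains.
H9 = 4: row 9 has {2,3,8}; col 8 has {1,2,3,5,7,9}; box has {1,2,3,6} → only 4 remains.
H2 = 6: row 2 has {1,8}; col 8 has {1,2,3,4,5,7,9}; box has {2,4,8,9} → only 6 remains.
H4 = 8: row 4 has {1}; col 8 has {1,2,3,4,5,6,7,9}; box has {2,5,7} → only 8 remains.
B6 = 5: row 6 has {2,3,4,7}; col 2 has {1,6,7,8,9}; box has {1,3,9} → only 5 remains.

5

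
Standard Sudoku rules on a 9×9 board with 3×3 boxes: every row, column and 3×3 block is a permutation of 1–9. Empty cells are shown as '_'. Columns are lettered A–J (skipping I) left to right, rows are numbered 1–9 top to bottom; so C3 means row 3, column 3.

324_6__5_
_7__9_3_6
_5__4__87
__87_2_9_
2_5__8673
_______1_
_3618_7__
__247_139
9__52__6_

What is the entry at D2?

D1 = 8: row 1 has {2,3,4,5,6}; col 4 has {1,4,5,7}; box has {4,6,9} → only 8 remains.
G1 = 9: row 1 has {2,3,4,5,6,8}; col 7 has {1,3,6,7}; box has {3,5,6,7,8} → only 9 remains.
J1 = 1: row 1 has {2,3,4,5,6,8,9}; col 9 has {3,6,7,9}; box has {3,5,6,7,8,9} → only 1 remains.
C2 = 1: row 2 has {3,6,7,9}; col 3 has {2,4,5,6,8}; box has {2,3,4,5,7} → only 1 remains.
D2 = 2: row 2 has {1,3,6,7,9}; col 4 has {1,4,5,7,8}; box has {4,6,8,9} → only 2 remains.

2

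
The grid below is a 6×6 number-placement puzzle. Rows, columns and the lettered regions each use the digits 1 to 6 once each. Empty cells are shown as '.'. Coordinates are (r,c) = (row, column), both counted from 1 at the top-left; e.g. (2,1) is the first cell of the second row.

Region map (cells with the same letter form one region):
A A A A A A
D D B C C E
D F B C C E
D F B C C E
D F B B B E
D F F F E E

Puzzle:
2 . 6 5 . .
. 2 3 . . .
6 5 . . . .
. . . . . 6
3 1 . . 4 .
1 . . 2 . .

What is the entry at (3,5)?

(5,4) = 6 (sole candidate).
(6,3) = 4 (sole candidate).
(4,2) = 3 (sole candidate).
(6,2) = 6 (sole candidate).
(1,2) = 4 (sole candidate).
(2,5) = 6 (hidden single in row 2).
(3,4) = 3 (hidden single in column 4).
(3,6) = 4 (hidden single in row 3).
(5,6) = 2 (hidden single in column 6).
(5,3) = 5 (sole candidate).
(4,5) = 5 (hidden single in region C).
(4,1) = 4 (sole candidate).
(4,4) = 1 (sole candidate).
(6,5) = 3 (sole candidate).
(6,6) = 5 (sole candidate).
(1,5) = 1 (sole candidate).
(1,6) = 3 (sole candidate).
(2,1) = 5 (sole candidate).
(2,4) = 4 (sole candidate).
(2,6) = 1 (sole candidate).
(3,5) = 2: row 3 has {3,4,5,6}; col 5 has {1,3,4,5,6}; region has {1,3,4,5,6} → only 2 remains.

2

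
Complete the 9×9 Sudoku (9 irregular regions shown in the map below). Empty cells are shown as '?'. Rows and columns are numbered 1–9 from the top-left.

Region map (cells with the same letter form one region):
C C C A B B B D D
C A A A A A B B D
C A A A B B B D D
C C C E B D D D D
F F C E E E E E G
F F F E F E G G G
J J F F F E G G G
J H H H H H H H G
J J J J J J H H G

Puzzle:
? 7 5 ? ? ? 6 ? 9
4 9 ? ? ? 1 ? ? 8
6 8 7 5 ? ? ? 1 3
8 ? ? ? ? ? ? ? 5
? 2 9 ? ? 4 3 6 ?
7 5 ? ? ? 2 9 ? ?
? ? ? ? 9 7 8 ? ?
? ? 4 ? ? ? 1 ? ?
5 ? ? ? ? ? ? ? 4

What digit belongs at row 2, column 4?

2

row 3, column 6 = 9: row 3 has {1,3,5,6,7,8}; col 6 has {1,2,4,7}; region has {6} → only 9 remains.
row 4, column 6 = 6: row 4 has {5,8}; col 6 has {1,2,4,7,9}; region has {1,3,5,8,9} → only 6 remains.
row 5, column 1 = 1: row 5 has {2,3,4,6,9}; col 1 has {4,5,6,7,8}; region has {2,5,7,9} → only 1 remains.
row 5, column 4 = 8: row 5 has {1,2,3,4,6,9}; col 4 has {5}; region has {2,3,4,6,7} → only 8 remains.
row 5, column 5 = 5: row 5 has {1,2,3,4,6,8,9}; col 5 has {9}; region has {2,3,4,6,7,8} → only 5 remains.
row 5, column 9 = 7: row 5 has {1,2,3,4,5,6,8,9}; col 9 has {3,4,5,8,9}; region has {4,8,9} → only 7 remains.
row 6, column 4 = 1: row 6 has {2,5,7,9}; col 4 has {5,8}; region has {2,3,4,5,6,7,8} → only 1 remains.
row 6, column 8 = 3: row 6 has {1,2,5,7,9}; col 8 has {1,6}; region has {4,7,8,9} → only 3 remains.
row 6, column 9 = 6: row 6 has {1,2,3,5,7,9}; col 9 has {3,4,5,7,8,9}; region has {3,4,7,8,9} → only 6 remains.
row 8, column 9 = 2: row 8 has {1,4}; col 9 has {3,4,5,6,7,8,9}; region has {3,4,6,7,8,9} → only 2 remains.
row 4, column 4 = 9: row 4 has {5,6,8}; col 4 has {1,5,8}; region has {1,2,3,4,5,6,7,8} → only 9 remains.
row 6, column 3 = 8: row 6 has {1,2,3,5,6,7,9}; col 3 has {4,5,7,9}; region has {1,2,5,7,9} → only 8 remains.
row 6, column 5 = 4: row 6 has {1,2,3,5,6,7,8,9}; col 5 has {5,9}; region has {1,2,5,7,8,9} → only 4 remains.
row 7, column 8 = 5: row 7 has {7,8,9}; col 8 has {1,3,6}; region has {2,3,4,6,7,8,9} → only 5 remains.
row 7, column 9 = 1: row 7 has {5,7,8,9}; col 9 has {2,3,4,5,6,7,8,9}; region has {2,3,4,5,6,7,8,9} → only 1 remains.
row 3, column 5 = 2: row 3 has {1,3,5,6,7,8,9}; col 5 has {4,5,9}; region has {6,9} → only 2 remains.
row 3, column 7 = 4: row 3 has {1,2,3,5,6,7,8,9}; col 7 has {1,3,6,8,9}; region has {2,6,9} → only 4 remains.
row 2, column 8 = 7: row 2 has {1,4,8,9}; col 8 has {1,3,5,6}; region has {2,4,6,9} → only 7 remains.
row 2, column 7 = 5: row 2 has {1,4,7,8,9}; col 7 has {1,3,4,6,8,9}; region has {2,4,6,7,9} → only 5 remains.
row 1, column 5 = 1: in row 1, 1 can only go here (every other open cell in that row sees a 1).
row 4, column 5 = 3: row 4 has {5,6,8,9}; col 5 has {1,2,4,5,9}; region has {1,2,4,5,6,7,9} → only 3 remains.
row 1, column 6 = 8: row 1 has {1,5,6,7,9}; col 6 has {1,2,4,6,7,9}; region has {1,2,3,4,5,6,7,9} → only 8 remains.
row 2, column 5 = 6: row 2 has {1,4,5,7,8,9}; col 5 has {1,2,3,4,5,9}; region has {1,5,7,8,9} → only 6 remains.
row 4, column 2 = 1: row 4 has {3,5,6,8,9}; col 2 has {2,5,7,8,9}; region has {4,5,6,7,8,9} → only 1 remains.
row 4, column 3 = 2: row 4 has {1,3,5,6,8,9}; col 3 has {4,5,7,8,9}; region has {1,4,5,6,7,8,9} → only 2 remains.
row 4, column 7 = 7: row 4 has {1,2,3,5,6,8,9}; col 7 has {1,3,4,5,6,8,9}; region has {1,3,5,6,8,9} → only 7 remains.
row 4, column 8 = 4: row 4 has {1,2,3,5,6,7,8,9}; col 8 has {1,3,5,6,7}; region has {1,3,5,6,7,8,9} → only 4 remains.
row 9, column 6 = 3: row 9 has {4,5}; col 6 has {1,2,4,6,7,8,9}; region has {5} → only 3 remains.
row 9, column 7 = 2: row 9 has {3,4,5}; col 7 has {1,3,4,5,6,7,8,9}; region has {1,4} → only 2 remains.
row 1, column 1 = 3: row 1 has {1,5,6,7,8,9}; col 1 has {1,4,5,6,7,8}; region has {1,2,4,5,6,7,8,9} → only 3 remains.
row 1, column 8 = 2: row 1 has {1,3,5,6,7,8,9}; col 8 has {1,3,4,5,6,7}; region has {1,3,4,5,6,7,8,9} → only 2 remains.
row 2, column 3 = 3: row 2 has {1,4,5,6,7,8,9}; col 3 has {2,4,5,7,8,9}; region has {1,5,6,7,8,9} → only 3 remains.
row 2, column 4 = 2: row 2 has {1,3,4,5,6,7,8,9}; col 4 has {1,5,8,9}; region has {1,3,5,6,7,8,9} → only 2 remains.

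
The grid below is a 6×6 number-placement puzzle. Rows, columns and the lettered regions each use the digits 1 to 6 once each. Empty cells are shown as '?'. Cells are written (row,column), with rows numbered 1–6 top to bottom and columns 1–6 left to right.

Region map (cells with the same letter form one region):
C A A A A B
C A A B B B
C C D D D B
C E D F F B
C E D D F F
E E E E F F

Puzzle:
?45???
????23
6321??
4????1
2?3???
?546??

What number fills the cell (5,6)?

4

(1,1) = 1 (sole candidate).
(1,6) = 6 (sole candidate).
(2,1) = 5 (sole candidate).
(2,4) = 4 (sole candidate).
(3,6) = 5 (sole candidate).
(4,2) = 2 (sole candidate).
(4,3) = 6 (sole candidate).
(5,2) = 1 (sole candidate).
(5,4) = 5 (sole candidate).
(5,6) = 4: row 5 has {1,2,3,5}; col 6 has {1,3,5,6}; region has {} → only 4 remains.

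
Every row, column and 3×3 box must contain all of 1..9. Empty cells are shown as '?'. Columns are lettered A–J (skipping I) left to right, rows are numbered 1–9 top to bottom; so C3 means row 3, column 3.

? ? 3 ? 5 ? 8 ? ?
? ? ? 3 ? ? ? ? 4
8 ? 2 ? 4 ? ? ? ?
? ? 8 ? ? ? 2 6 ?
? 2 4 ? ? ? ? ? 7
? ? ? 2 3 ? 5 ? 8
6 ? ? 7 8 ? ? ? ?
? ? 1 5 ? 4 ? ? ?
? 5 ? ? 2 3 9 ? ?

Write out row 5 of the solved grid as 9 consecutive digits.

524869317

C7 = 9 (sole candidate).
F7 = 1 (sole candidate).
C9 = 7 (sole candidate).
D9 = 6 (sole candidate).
J9 = 1 (sole candidate).
C6 = 6 (sole candidate).
E8 = 9 (sole candidate).
A9 = 4 (sole candidate).
H9 = 8 (sole candidate).
C2 = 5 (sole candidate).
B7 = 3 (sole candidate).
G7 = 4 (sole candidate).
A8 = 2 (sole candidate).
B8 = 8 (sole candidate).
B1 = 4 (hidden single in row 1).
F2 = 8 (hidden single in row 2).
H2 = 2 (hidden single in row 2).
H7 = 5 (sole candidate).
J7 = 2 (sole candidate).
F1 = 2 (hidden single in row 1).
J1 = 6 (hidden single in row 1).
J8 = 3 (sole candidate).
J4 = 9 (sole candidate).
H8 = 7 (sole candidate).
J3 = 5 (sole candidate).
G8 = 6 (sole candidate).
A1 = 7 (hidden single in row 1).
A4 = 3 (hidden single in row 4).
D4 = 4 (hidden single in row 4).
F4 = 5 (hidden single in row 4).
A5 = 5: in row 5, 5 can only go here (every other open cell in that row sees a 5).
D5 = 8: in row 5, 8 can only go here (every other open cell in that row sees an 8).
F5 = 9: in row 5, 9 can only go here (every other open cell in that row sees a 9).
F6 = 7 (sole candidate).
F3 = 6 (sole candidate).
E4 = 1 (sole candidate).
E5 = 6: row 5 has {2,4,5,7,8,9}; col 5 has {1,2,3,4,5,8,9}; box has {1,2,3,4,5,7,8,9} → only 6 remains.
E2 = 7 (sole candidate).
G2 = 1 (sole candidate).
B4 = 7 (sole candidate).
G5 = 3: row 5 has {2,4,5,6,7,8,9}; col 7 has {1,2,4,5,6,8,9}; box has {2,5,6,7,8,9} → only 3 remains.
H5 = 1: row 5 has {2,3,4,5,6,7,8,9}; col 8 has {2,5,6,7,8}; box has {2,3,5,6,7,8,9} → only 1 remains.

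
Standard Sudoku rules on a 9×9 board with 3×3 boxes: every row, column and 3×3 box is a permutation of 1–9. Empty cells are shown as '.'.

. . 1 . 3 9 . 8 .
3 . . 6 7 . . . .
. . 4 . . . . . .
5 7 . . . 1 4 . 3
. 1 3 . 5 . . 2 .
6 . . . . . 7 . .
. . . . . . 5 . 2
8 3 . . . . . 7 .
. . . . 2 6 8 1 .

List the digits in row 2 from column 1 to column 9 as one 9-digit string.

385672149

row 6, column 9 = 1 (hidden single in row 6).
row 2, column 7 = 1: in row 2, 1 can only go here (every other open cell in that row sees a 1).
row 6, column 8 = 5 (hidden single in row 6).
row 8, column 3 = 2 (hidden single in row 8).
row 4, column 4 = 2 (hidden single in row 4).
row 6, column 2 = 2 (hidden single in row 6).
row 2, column 6 = 2: in row 2, 2 can only go here (every other open cell in that row sees a 2).
row 9, column 4 = 3 (hidden single in row 9).
row 6, column 6 = 3 (hidden single in row 6).
row 7, column 8 = 3 (hidden single in row 7).
row 3, column 7 = 3 (hidden single in row 3).
row 3, column 1 = 2 (hidden single in row 3).
row 1, column 1 = 7 (sole candidate).
row 1, column 7 = 2 (hidden single in row 1).
row 3, column 9 = 7 (hidden single in row 3).
row 9, column 3 = 7 (hidden single in row 9).
row 9, column 2 = 5 (hidden single in row 9).
row 1, column 2 = 6 (sole candidate).
row 3, column 8 = 6 (hidden single in row 3).
row 4, column 8 = 9 (sole candidate).
row 5, column 7 = 6 (sole candidate).
row 5, column 9 = 8 (sole candidate).
row 8, column 7 = 9 (sole candidate).
row 9, column 9 = 4 (sole candidate).
row 1, column 9 = 5 (sole candidate).
row 2, column 8 = 4: row 2 has {1,2,3,6,7}; col 8 has {1,2,3,5,6,7,8,9}; box has {1,2,3,5,6,7,8} → only 4 remains.
row 2, column 9 = 9: row 2 has {1,2,3,4,6,7}; col 9 has {1,2,3,4,5,7,8}; box has {1,2,3,4,5,6,7,8} → only 9 remains.
row 4, column 3 = 8 (sole candidate).
row 4, column 5 = 6 (sole candidate).
row 6, column 3 = 9 (sole candidate).
row 7, column 3 = 6 (sole candidate).
row 8, column 9 = 6 (sole candidate).
row 9, column 1 = 9 (sole candidate).
row 1, column 4 = 4 (sole candidate).
row 2, column 2 = 8: row 2 has {1,2,3,4,6,7,9}; col 2 has {1,2,3,5,6,7}; box has {1,2,3,4,6,7} → only 8 remains.
row 2, column 3 = 5: row 2 has {1,2,3,4,6,7,8,9}; col 3 has {1,2,3,4,6,7,8,9}; box has {1,2,3,4,6,7,8} → only 5 remains.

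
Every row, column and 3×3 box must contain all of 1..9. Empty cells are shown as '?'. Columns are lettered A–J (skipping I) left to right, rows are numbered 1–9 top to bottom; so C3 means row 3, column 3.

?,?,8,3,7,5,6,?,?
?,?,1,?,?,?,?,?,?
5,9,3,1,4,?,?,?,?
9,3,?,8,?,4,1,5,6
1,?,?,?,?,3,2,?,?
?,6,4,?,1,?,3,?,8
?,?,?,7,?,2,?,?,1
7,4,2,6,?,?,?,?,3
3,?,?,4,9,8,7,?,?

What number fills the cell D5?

B1 = 2: row 1 has {3,5,6,7,8}; col 2 has {3,4,6,9}; box has {1,3,5,8,9} → only 2 remains.
B2 = 7: row 2 has {1}; col 2 has {2,3,4,6,9}; box has {1,2,3,5,8,9} → only 7 remains.
F3 = 6: row 3 has {1,3,4,5,9}; col 6 has {2,3,4,5,8}; box has {1,3,4,5,7} → only 6 remains.
G3 = 8: row 3 has {1,3,4,5,6,9}; col 7 has {1,2,3,6,7}; box has {6} → only 8 remains.
C4 = 7: row 4 has {1,3,4,5,6,8,9}; col 3 has {1,2,3,4,8}; box has {1,3,4,6,9} → only 7 remains.
E4 = 2: row 4 has {1,3,4,5,6,7,8,9}; col 5 has {1,4,7,9}; box has {1,3,4,8} → only 2 remains.
C5 = 5: row 5 has {1,2,3}; col 3 has {1,2,3,4,7,8}; box has {1,3,4,6,7,9} → only 5 remains.
D5 = 9: row 5 has {1,2,3,5}; col 4 has {1,3,4,6,7,8}; box has {1,2,3,4,8} → only 9 remains.

9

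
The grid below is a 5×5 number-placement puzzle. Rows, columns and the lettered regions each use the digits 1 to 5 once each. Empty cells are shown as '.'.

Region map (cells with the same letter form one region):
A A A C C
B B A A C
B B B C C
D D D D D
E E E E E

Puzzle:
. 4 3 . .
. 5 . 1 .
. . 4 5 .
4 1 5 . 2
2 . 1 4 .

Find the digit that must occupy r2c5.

4

r1c1 = 5 (sole candidate).
r1c4 = 2 (sole candidate).
r1c5 = 1 (sole candidate).
r2c1 = 3 (sole candidate).
r2c3 = 2 (sole candidate).
r2c5 = 4: row 2 has {1,2,3,5}; col 5 has {1,2}; region has {1,2,5} → only 4 remains.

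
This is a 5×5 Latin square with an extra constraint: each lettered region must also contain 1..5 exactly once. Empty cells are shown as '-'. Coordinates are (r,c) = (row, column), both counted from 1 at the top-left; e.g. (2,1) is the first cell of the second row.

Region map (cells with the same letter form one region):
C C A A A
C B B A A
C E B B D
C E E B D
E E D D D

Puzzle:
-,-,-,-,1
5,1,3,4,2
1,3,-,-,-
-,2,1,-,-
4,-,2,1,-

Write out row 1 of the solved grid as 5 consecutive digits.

(1,2) = 4: row 1 has {1}; col 2 has {1,2,3}; region has {1,5} → only 4 remains.
(1,3) = 5: row 1 has {1,4}; col 3 has {1,2,3}; region has {1,2,4} → only 5 remains.
(1,4) = 3: row 1 has {1,4,5}; col 4 has {1,4}; region has {1,2,4,5} → only 3 remains.
(3,3) = 4 (sole candidate).
(3,5) = 5 (sole candidate).
(4,1) = 3 (sole candidate).
(4,4) = 5 (sole candidate).
(4,5) = 4 (sole candidate).
(5,2) = 5 (sole candidate).
(5,5) = 3 (sole candidate).
(1,1) = 2: row 1 has {1,3,4,5}; col 1 has {1,3,4,5}; region has {1,3,4,5} → only 2 remains.

24531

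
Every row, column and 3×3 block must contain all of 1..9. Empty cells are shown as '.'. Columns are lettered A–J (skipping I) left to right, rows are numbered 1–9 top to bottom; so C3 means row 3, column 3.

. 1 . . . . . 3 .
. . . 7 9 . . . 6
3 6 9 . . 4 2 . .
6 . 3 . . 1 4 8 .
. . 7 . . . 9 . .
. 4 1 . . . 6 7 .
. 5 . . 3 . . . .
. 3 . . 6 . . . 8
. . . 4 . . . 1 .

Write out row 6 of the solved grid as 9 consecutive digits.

H3 = 5: row 3 has {2,3,4,6,9}; col 8 has {1,3,7,8}; box has {2,3,6} → only 5 remains.
H5 = 2: row 5 has {7,9}; col 8 has {1,3,5,7,8}; box has {4,6,7,8,9} → only 2 remains.
G7 = 7: row 7 has {3,5}; col 7 has {2,4,6,9}; box has {1,8} → only 7 remains.
G8 = 5: row 8 has {3,6,8}; col 7 has {2,4,6,7,9}; box has {1,7,8} → only 5 remains.
G9 = 3: row 9 has {1,4}; col 7 has {2,4,5,6,7,9}; box has {1,5,7,8} → only 3 remains.
G1 = 8: row 1 has {1,3}; col 7 has {2,3,4,5,6,7,9}; box has {2,3,5,6} → only 8 remains.
G2 = 1: row 2 has {6,7,9}; col 7 has {2,3,4,5,6,7,8,9}; box has {2,3,5,6,8} → only 1 remains.
H2 = 4: row 2 has {1,6,7,9}; col 8 has {1,2,3,5,7,8}; box has {1,2,3,5,6,8} → only 4 remains.
J3 = 7: row 3 has {2,3,4,5,6,9}; col 9 has {6,8}; box has {1,2,3,4,5,6,8} → only 7 remains.
J4 = 5: row 4 has {1,3,4,6,8}; col 9 has {6,7,8}; box has {2,4,6,7,8,9} → only 5 remains.
B5 = 8: row 5 has {2,7,9}; col 2 has {1,3,4,5,6}; box has {1,3,4,6,7} → only 8 remains.
J6 = 3: row 6 has {1,4,6,7}; col 9 has {5,6,7,8}; box has {2,4,5,6,7,8,9} → only 3 remains.
H8 = 9: row 8 has {3,5,6,8}; col 8 has {1,2,3,4,5,7,8}; box has {1,3,5,7,8} → only 9 remains.
J9 = 2: row 9 has {1,3,4}; col 9 has {3,5,6,7,8}; box has {1,3,5,7,8,9} → only 2 remains.
J1 = 9: row 1 has {1,3,8}; col 9 has {2,3,5,6,7,8}; box has {1,2,3,4,5,6,7,8} → only 9 remains.
B2 = 2: row 2 has {1,4,6,7,9}; col 2 has {1,3,4,5,6,8}; box has {1,3,6,9} → only 2 remains.
B4 = 9: row 4 has {1,3,4,5,6,8}; col 2 has {1,2,3,4,5,6,8}; box has {1,3,4,6,7,8} → only 9 remains.
D4 = 2: row 4 has {1,3,4,5,6,8,9}; col 4 has {4,7}; box has {1} → only 2 remains.
E4 = 7: row 4 has {1,2,3,4,5,6,8,9}; col 5 has {3,6,9}; box has {1,2} → only 7 remains.
A5 = 5: row 5 has {2,7,8,9}; col 1 has {3,6}; box has {1,3,4,6,7,8,9} → only 5 remains.
E5 = 4: row 5 has {2,5,7,8,9}; col 5 has {3,6,7,9}; box has {1,2,7} → only 4 remains.
J5 = 1: row 5 has {2,4,5,7,8,9}; col 9 has {2,3,5,6,7,8,9}; box has {2,3,4,5,6,7,8,9} → only 1 remains.
A6 = 2: row 6 has {1,3,4,6,7}; col 1 has {3,5,6}; box has {1,3,4,5,6,7,8,9} → only 2 remains.
H7 = 6: row 7 has {3,5,7}; col 8 has {1,2,3,4,5,7,8,9}; box has {1,2,3,5,7,8,9} → only 6 remains.
J7 = 4: row 7 has {3,5,6,7}; col 9 has {1,2,3,5,6,7,8,9}; box has {1,2,3,5,6,7,8,9} → only 4 remains.
D8 = 1: row 8 has {3,5,6,8,9}; col 4 has {2,4,7}; box has {3,4,6} → only 1 remains.
B9 = 7: row 9 has {1,2,3,4}; col 2 has {1,2,3,4,5,6,8,9}; box has {3,5} → only 7 remains.
A2 = 8: row 2 has {1,2,4,6,7,9}; col 1 has {2,3,5,6}; box has {1,2,3,6,9} → only 8 remains.
C2 = 5: row 2 has {1,2,4,6,7,8,9}; col 3 has {1,3,7,9}; box has {1,2,3,6,8,9} → only 5 remains.
F2 = 3: row 2 has {1,2,4,5,6,7,8,9}; col 6 has {1,4}; box has {4,7,9} → only 3 remains.
D3 = 8: row 3 has {2,3,4,5,6,7,9}; col 4 has {1,2,4,7}; box has {3,4,7,9} → only 8 remains.
E3 = 1: row 3 has {2,3,4,5,6,7,8,9}; col 5 has {3,4,6,7,9}; box has {3,4,7,8,9} → only 1 remains.
F5 = 6: row 5 has {1,2,4,5,7,8,9}; col 6 has {1,3,4}; box has {1,2,4,7} → only 6 remains.
D7 = 9: row 7 has {3,4,5,6,7}; col 4 has {1,2,4,7,8}; box has {1,3,4,6} → only 9 remains.
A8 = 4: row 8 has {1,3,5,6,8,9}; col 1 has {2,3,5,6,8}; box has {3,5,7} → only 4 remains.
C8 = 2: row 8 has {1,3,4,5,6,8,9}; col 3 has {1,3,5,7,9}; box has {3,4,5,7} → only 2 remains.
F8 = 7: row 8 has {1,2,3,4,5,6,8,9}; col 6 has {1,3,4,6}; box has {1,3,4,6,9} → only 7 remains.
A9 = 9: row 9 has {1,2,3,4,7}; col 1 has {2,3,4,5,6,8}; box has {2,3,4,5,7} → only 9 remains.
A1 = 7: row 1 has {1,3,8,9}; col 1 has {2,3,4,5,6,8,9}; box has {1,2,3,5,6,8,9} → only 7 remains.
C1 = 4: row 1 has {1,3,7,8,9}; col 3 has {1,2,3,5,7,9}; box has {1,2,3,5,6,7,8,9} → only 4 remains.
D5 = 3: row 5 has {1,2,4,5,6,7,8,9}; col 4 has {1,2,4,7,8,9}; box has {1,2,4,6,7} → only 3 remains.
D6 = 5: row 6 has {1,2,3,4,6,7}; col 4 has {1,2,3,4,7,8,9}; box has {1,2,3,4,6,7} → only 5 remains.
E6 = 8: row 6 has {1,2,3,4,5,6,7}; col 5 has {1,3,4,6,7,9}; box has {1,2,3,4,5,6,7} → only 8 remains.
F6 = 9: row 6 has {1,2,3,4,5,6,7,8}; col 6 has {1,3,4,6,7}; box has {1,2,3,4,5,6,7,8} → only 9 remains.

241589673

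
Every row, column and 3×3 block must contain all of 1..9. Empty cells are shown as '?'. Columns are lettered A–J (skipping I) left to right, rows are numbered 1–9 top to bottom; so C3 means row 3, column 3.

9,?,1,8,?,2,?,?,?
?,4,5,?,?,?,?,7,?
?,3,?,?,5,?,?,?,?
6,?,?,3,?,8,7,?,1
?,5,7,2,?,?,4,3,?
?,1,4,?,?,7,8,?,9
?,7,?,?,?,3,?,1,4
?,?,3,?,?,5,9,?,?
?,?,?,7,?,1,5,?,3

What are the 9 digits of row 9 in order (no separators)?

426791583

B1 = 6: row 1 has {1,2,8,9}; col 2 has {1,3,4,5,7}; box has {1,3,4,5,9} → only 6 remains.
G1 = 3: row 1 has {1,2,6,8,9}; col 7 has {4,5,7,8,9}; box has {7} → only 3 remains.
J1 = 5: row 1 has {1,2,3,6,8,9}; col 9 has {1,3,4,9}; box has {3,7} → only 5 remains.
A5 = 8: row 5 has {2,3,4,5,7}; col 1 has {6,9}; box has {1,4,5,6,7} → only 8 remains.
J5 = 6: row 5 has {2,3,4,5,7,8}; col 9 has {1,3,4,5,9}; box has {1,3,4,7,8,9} → only 6 remains.
E6 = 6: row 6 has {1,4,7,8,9}; col 5 has {5}; box has {2,3,7,8} → only 6 remains.
H1 = 4: row 1 has {1,2,3,5,6,8,9}; col 8 has {1,3,7}; box has {3,5,7} → only 4 remains.
A2 = 2: row 2 has {4,5,7}; col 1 has {6,8,9}; box has {1,3,4,5,6,9} → only 2 remains.
J2 = 8: row 2 has {2,4,5,7}; col 9 has {1,3,4,5,6,9}; box has {3,4,5,7} → only 8 remains.
A3 = 7: row 3 has {3,5}; col 1 has {2,6,8,9}; box has {1,2,3,4,5,6,9} → only 7 remains.
C3 = 8: row 3 has {3,5,7}; col 3 has {1,3,4,5,7}; box has {1,2,3,4,5,6,7,9} → only 8 remains.
J3 = 2: row 3 has {3,5,7,8}; col 9 has {1,3,4,5,6,8,9}; box has {3,4,5,7,8} → only 2 remains.
F5 = 9: row 5 has {2,3,4,5,6,7,8}; col 6 has {1,2,3,5,7,8}; box has {2,3,6,7,8} → only 9 remains.
A6 = 3: row 6 has {1,4,6,7,8,9}; col 1 has {2,6,7,8,9}; box has {1,4,5,6,7,8} → only 3 remains.
D6 = 5: row 6 has {1,3,4,6,7,8,9}; col 4 has {2,3,7,8}; box has {2,3,6,7,8,9} → only 5 remains.
H6 = 2: row 6 has {1,3,4,5,6,7,8,9}; col 8 has {1,3,4,7}; box has {1,3,4,6,7,8,9} → only 2 remains.
A7 = 5: row 7 has {1,3,4,7}; col 1 has {2,3,6,7,8,9}; box has {3,7} → only 5 remains.
J8 = 7: row 8 has {3,5,9}; col 9 has {1,2,3,4,5,6,8,9}; box has {1,3,4,5,9} → only 7 remains.
A9 = 4: row 9 has {1,3,5,7}; col 1 has {2,3,5,6,7,8,9}; box has {3,5,7} → only 4 remains.
E1 = 7: row 1 has {1,2,3,4,5,6,8,9}; col 5 has {5,6}; box has {2,5,8} → only 7 remains.
F2 = 6: row 2 has {2,4,5,7,8}; col 6 has {1,2,3,5,7,8,9}; box has {2,5,7,8} → only 6 remains.
G2 = 1: row 2 has {2,4,5,6,7,8}; col 7 has {3,4,5,7,8,9}; box has {2,3,4,5,7,8} → only 1 remains.
F3 = 4: row 3 has {2,3,5,7,8}; col 6 has {1,2,3,5,6,7,8,9}; box has {2,5,6,7,8} → only 4 remains.
G3 = 6: row 3 has {2,3,4,5,7,8}; col 7 has {1,3,4,5,7,8,9}; box has {1,2,3,4,5,7,8} → only 6 remains.
H3 = 9: row 3 has {2,3,4,5,6,7,8}; col 8 has {1,2,3,4,7}; box has {1,2,3,4,5,6,7,8} → only 9 remains.
E4 = 4: row 4 has {1,3,6,7,8}; col 5 has {5,6,7}; box has {2,3,5,6,7,8,9} → only 4 remains.
H4 = 5: row 4 has {1,3,4,6,7,8}; col 8 has {1,2,3,4,7,9}; box has {1,2,3,4,6,7,8,9} → only 5 remains.
E5 = 1: row 5 has {2,3,4,5,6,7,8,9}; col 5 has {4,5,6,7}; box has {2,3,4,5,6,7,8,9} → only 1 remains.
G7 = 2: row 7 has {1,3,4,5,7}; col 7 has {1,3,4,5,6,7,8,9}; box has {1,3,4,5,7,9} → only 2 remains.
A8 = 1: row 8 has {3,5,7,9}; col 1 has {2,3,4,5,6,7,8,9}; box has {3,4,5,7} → only 1 remains.
D2 = 9: row 2 has {1,2,4,5,6,7,8}; col 4 has {2,3,5,7,8}; box has {2,4,5,6,7,8} → only 9 remains.
E2 = 3: row 2 has {1,2,4,5,6,7,8,9}; col 5 has {1,4,5,6,7}; box has {2,4,5,6,7,8,9} → only 3 remains.
D3 = 1: row 3 has {2,3,4,5,6,7,8,9}; col 4 has {2,3,5,7,8,9}; box has {2,3,4,5,6,7,8,9} → only 1 remains.
D7 = 6: row 7 has {1,2,3,4,5,7}; col 4 has {1,2,3,5,7,8,9}; box has {1,3,5,7} → only 6 remains.
D8 = 4: row 8 has {1,3,5,7,9}; col 4 has {1,2,3,5,6,7,8,9}; box has {1,3,5,6,7} → only 4 remains.
C7 = 9: row 7 has {1,2,3,4,5,6,7}; col 3 has {1,3,4,5,7,8}; box has {1,3,4,5,7} → only 9 remains.
E7 = 8: row 7 has {1,2,3,4,5,6,7,9}; col 5 has {1,3,4,5,6,7}; box has {1,3,4,5,6,7} → only 8 remains.
E8 = 2: row 8 has {1,3,4,5,7,9}; col 5 has {1,3,4,5,6,7,8}; box has {1,3,4,5,6,7,8} → only 2 remains.
E9 = 9: row 9 has {1,3,4,5,7}; col 5 has {1,2,3,4,5,6,7,8}; box has {1,2,3,4,5,6,7,8} → only 9 remains.
C4 = 2: row 4 has {1,3,4,5,6,7,8}; col 3 has {1,3,4,5,7,8,9}; box has {1,3,4,5,6,7,8} → only 2 remains.
B8 = 8: row 8 has {1,2,3,4,5,7,9}; col 2 has {1,3,4,5,6,7}; box has {1,3,4,5,7,9} → only 8 remains.
H8 = 6: row 8 has {1,2,3,4,5,7,8,9}; col 8 has {1,2,3,4,5,7,9}; box has {1,2,3,4,5,7,9} → only 6 remains.
B9 = 2: row 9 has {1,3,4,5,7,9}; col 2 has {1,3,4,5,6,7,8}; box has {1,3,4,5,7,8,9} → only 2 remains.
C9 = 6: row 9 has {1,2,3,4,5,7,9}; col 3 has {1,2,3,4,5,7,8,9}; box has {1,2,3,4,5,7,8,9} → only 6 remains.
H9 = 8: row 9 has {1,2,3,4,5,6,7,9}; col 8 has {1,2,3,4,5,6,7,9}; box has {1,2,3,4,5,6,7,9} → only 8 remains.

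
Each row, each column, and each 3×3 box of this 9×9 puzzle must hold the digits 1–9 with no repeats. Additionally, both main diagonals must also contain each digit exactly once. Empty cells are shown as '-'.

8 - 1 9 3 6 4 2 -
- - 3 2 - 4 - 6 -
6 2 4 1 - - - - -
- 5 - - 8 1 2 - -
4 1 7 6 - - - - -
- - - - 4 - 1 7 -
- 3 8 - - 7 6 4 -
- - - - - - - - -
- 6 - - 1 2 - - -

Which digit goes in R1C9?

5

R1C2 = 7 (sole candidate).
R1C9 = 5: row 1 has {1,2,3,4,6,7,8,9}; col 9 has {}; box has {2,4,6}; anti-diagonal has {1,6,8} → only 5 remains.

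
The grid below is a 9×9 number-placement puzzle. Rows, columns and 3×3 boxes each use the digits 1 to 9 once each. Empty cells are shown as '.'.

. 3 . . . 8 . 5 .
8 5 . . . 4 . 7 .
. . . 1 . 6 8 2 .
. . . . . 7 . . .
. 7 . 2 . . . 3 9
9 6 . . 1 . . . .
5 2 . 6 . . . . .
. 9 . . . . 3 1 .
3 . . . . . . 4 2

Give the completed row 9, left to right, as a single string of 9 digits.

R3C2 = 4: row 3 has {1,2,6,8}; col 2 has {2,3,5,6,7,9}; box has {3,5,8} → only 4 remains.
R3C9 = 3: row 3 has {1,2,4,6,8}; col 9 has {2,9}; box has {2,5,7,8} → only 3 remains.
R5C6 = 5: row 5 has {2,3,7,9}; col 6 has {4,6,7,8}; box has {1,2,7} → only 5 remains.
R6C6 = 3: row 6 has {1,6,9}; col 6 has {4,5,6,7,8}; box has {1,2,5,7} → only 3 remains.
R6C8 = 8: row 6 has {1,3,6,9}; col 8 has {1,2,3,4,5,7}; box has {3,9} → only 8 remains.
R7C8 = 9: row 7 has {2,5,6}; col 8 has {1,2,3,4,5,7,8}; box has {1,2,3,4} → only 9 remains.
R8C6 = 2: row 8 has {1,3,9}; col 6 has {3,4,5,6,7,8}; box has {6} → only 2 remains.
R3C1 = 7: row 3 has {1,2,3,4,6,8}; col 1 has {3,5,8,9}; box has {3,4,5,8} → only 7 remains.
R3C3 = 9: row 3 has {1,2,3,4,6,7,8}; col 3 has {}; box has {3,4,5,7,8} → only 9 remains.
R3C5 = 5: row 3 has {1,2,3,4,6,7,8,9}; col 5 has {1}; box has {1,4,6,8} → only 5 remains.
R4C8 = 6: row 4 has {7}; col 8 has {1,2,3,4,5,7,8,9}; box has {3,8,9} → only 6 remains.
R6C4 = 4: row 6 has {1,3,6,8,9}; col 4 has {1,2,6}; box has {1,2,3,5,7} → only 4 remains.
R7C6 = 1: row 7 has {2,5,6,9}; col 6 has {2,3,4,5,6,7,8}; box has {2,6} → only 1 remains.
R7C7 = 7: row 7 has {1,2,5,6,9}; col 7 has {3,8}; box has {1,2,3,4,9} → only 7 remains.
R7C9 = 8: row 7 has {1,2,5,6,7,9}; col 9 has {2,3,9}; box has {1,2,3,4,7,9} → only 8 remains.
R9C6 = 9: row 9 has {2,3,4}; col 6 has {1,2,3,4,5,6,7,8}; box has {1,2,6} → only 9 remains.
R7C3 = 4: row 7 has {1,2,5,6,7,8,9}; col 3 has {9}; box has {2,3,5,9} → only 4 remains.
R7C5 = 3: row 7 has {1,2,4,5,6,7,8,9}; col 5 has {1,5}; box has {1,2,6,9} → only 3 remains.
R8C1 = 6: row 8 has {1,2,3,9}; col 1 has {3,5,7,8,9}; box has {2,3,4,5,9} → only 6 remains.
R8C9 = 5: row 8 has {1,2,3,6,9}; col 9 has {2,3,8,9}; box has {1,2,3,4,7,8,9} → only 5 remains.
R9C7 = 6: row 9 has {2,3,4,9}; col 7 has {3,7,8}; box has {1,2,3,4,5,7,8,9} → only 6 remains.
R6C9 = 7: row 6 has {1,3,4,6,8,9}; col 9 has {2,3,5,8,9}; box has {3,6,8,9} → only 7 remains.
R2C4 = 3: in row 2, 3 can only go here (every other open cell in that row sees a 3).
R4C3 = 3: in row 4, 3 can only go here (every other open cell in that row sees a 3).
R4C7 = 5: in row 4, 5 can only go here (every other open cell in that row sees a 5).
R6C7 = 2: row 6 has {1,3,4,6,7,8,9}; col 7 has {3,5,6,7,8}; box has {3,5,6,7,8,9} → only 2 remains.
R6C3 = 5: row 6 has {1,2,3,4,6,7,8,9}; col 3 has {3,4,9}; box has {3,6,7,9} → only 5 remains.
R4C1 = 2: in row 4, 2 can only go here (every other open cell in that row sees a 2).
R1C1 = 1: row 1 has {3,5,8}; col 1 has {2,3,5,6,7,8,9}; box has {3,4,5,7,8,9} → only 1 remains.
R5C1 = 4: row 5 has {2,3,5,7,9}; col 1 has {1,2,3,5,6,7,8,9}; box has {2,3,5,6,7,9} → only 4 remains.
R5C7 = 1: row 5 has {2,3,4,5,7,9}; col 7 has {2,3,5,6,7,8}; box has {2,3,5,6,7,8,9} → only 1 remains.
R2C7 = 9: row 2 has {3,4,5,7,8}; col 7 has {1,2,3,5,6,7,8}; box has {2,3,5,7,8} → only 9 remains.
R4C9 = 4: row 4 has {2,3,5,6,7}; col 9 has {2,3,5,7,8,9}; box has {1,2,3,5,6,7,8,9} → only 4 remains.
R5C3 = 8: row 5 has {1,2,3,4,5,7,9}; col 3 has {3,4,5,9}; box has {2,3,4,5,6,7,9} → only 8 remains.
R5C5 = 6: row 5 has {1,2,3,4,5,7,8,9}; col 5 has {1,3,5}; box has {1,2,3,4,5,7} → only 6 remains.
R8C3 = 7: row 8 has {1,2,3,5,6,9}; col 3 has {3,4,5,8,9}; box has {2,3,4,5,6,9} → only 7 remains.
R8C4 = 8: row 8 has {1,2,3,5,6,7,9}; col 4 has {1,2,3,4,6}; box has {1,2,3,6,9} → only 8 remains.
R8C5 = 4: row 8 has {1,2,3,5,6,7,8,9}; col 5 has {1,3,5,6}; box has {1,2,3,6,8,9} → only 4 remains.
R9C3 = 1: row 9 has {2,3,4,6,9}; col 3 has {3,4,5,7,8,9}; box has {2,3,4,5,6,7,9} → only 1 remains.
R9C5 = 7: row 9 has {1,2,3,4,6,9}; col 5 has {1,3,4,5,6}; box has {1,2,3,4,6,8,9} → only 7 remains.
R1C7 = 4: row 1 has {1,3,5,8}; col 7 has {1,2,3,5,6,7,8,9}; box has {2,3,5,7,8,9} → only 4 remains.
R1C9 = 6: row 1 has {1,3,4,5,8}; col 9 has {2,3,4,5,7,8,9}; box has {2,3,4,5,7,8,9} → only 6 remains.
R2C5 = 2: row 2 has {3,4,5,7,8,9}; col 5 has {1,3,4,5,6,7}; box has {1,3,4,5,6,8} → only 2 remains.
R2C9 = 1: row 2 has {2,3,4,5,7,8,9}; col 9 has {2,3,4,5,6,7,8,9}; box has {2,3,4,5,6,7,8,9} → only 1 remains.
R4C2 = 1: row 4 has {2,3,4,5,6,7}; col 2 has {2,3,4,5,6,7,9}; box has {2,3,4,5,6,7,8,9} → only 1 remains.
R4C4 = 9: row 4 has {1,2,3,4,5,6,7}; col 4 has {1,2,3,4,6,8}; box has {1,2,3,4,5,6,7} → only 9 remains.
R4C5 = 8: row 4 has {1,2,3,4,5,6,7,9}; col 5 has {1,2,3,4,5,6,7}; box has {1,2,3,4,5,6,7,9} → only 8 remains.
R9C2 = 8: row 9 has {1,2,3,4,6,7,9}; col 2 has {1,2,3,4,5,6,7,9}; box has {1,2,3,4,5,6,7,9} → only 8 remains.
R9C4 = 5: row 9 has {1,2,3,4,6,7,8,9}; col 4 has {1,2,3,4,6,8,9}; box has {1,2,3,4,6,7,8,9} → only 5 remains.

381579642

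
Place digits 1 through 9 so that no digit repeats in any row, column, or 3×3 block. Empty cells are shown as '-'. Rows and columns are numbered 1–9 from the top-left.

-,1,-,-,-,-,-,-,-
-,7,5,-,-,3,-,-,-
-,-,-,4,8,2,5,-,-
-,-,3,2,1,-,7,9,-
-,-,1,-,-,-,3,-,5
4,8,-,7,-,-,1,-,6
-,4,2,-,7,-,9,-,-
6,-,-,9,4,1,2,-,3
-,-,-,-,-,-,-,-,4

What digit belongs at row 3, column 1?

row 4, column 1 = 5 (sole candidate).
row 4, column 2 = 6 (sole candidate).
row 4, column 9 = 8 (sole candidate).
row 6, column 3 = 9 (sole candidate).
row 6, column 6 = 5 (sole candidate).
row 6, column 8 = 2 (sole candidate).
row 7, column 9 = 1 (sole candidate).
row 8, column 2 = 5 (sole candidate).
row 3, column 3 = 6 (sole candidate).
row 4, column 6 = 4 (sole candidate).
row 5, column 2 = 2 (sole candidate).
row 5, column 8 = 4 (sole candidate).
row 6, column 5 = 3 (sole candidate).
row 5, column 1 = 7 (sole candidate).
row 2, column 7 = 4 (hidden single in row 2).
row 1, column 3 = 4 (hidden single in row 1).
row 3, column 8 = 1 (hidden single in row 3).
row 2, column 4 = 1 (hidden single in row 2).
row 3, column 9 = 7 (hidden single in row 3).
row 1, column 6 = 7 (hidden single in row 1).
row 9, column 1 = 1 (hidden single in row 9).
row 9, column 5 = 2 (hidden single in row 9).
row 9, column 2 = 9 (hidden single in row 9).
row 3, column 2 = 3 (sole candidate).
row 3, column 1 = 9: row 3 has {1,2,3,4,5,6,7,8}; col 1 has {1,4,5,6,7}; box has {1,3,4,5,6,7} → only 9 remains.

9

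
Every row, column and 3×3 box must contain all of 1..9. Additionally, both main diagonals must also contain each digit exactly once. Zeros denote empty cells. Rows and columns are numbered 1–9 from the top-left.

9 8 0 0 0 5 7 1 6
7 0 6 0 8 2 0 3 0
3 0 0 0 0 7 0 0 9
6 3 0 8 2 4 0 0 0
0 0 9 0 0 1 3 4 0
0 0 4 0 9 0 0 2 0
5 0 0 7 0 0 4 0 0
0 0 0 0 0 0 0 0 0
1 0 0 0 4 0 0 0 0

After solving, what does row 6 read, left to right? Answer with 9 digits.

874593621

r1c3 = 2: row 1 has {1,5,6,7,8,9}; col 3 has {4,6,9}; box has {3,6,7,8,9} → only 2 remains.
r1c5 = 3: row 1 has {1,2,5,6,7,8,9}; col 5 has {2,4,8,9}; box has {2,5,7,8} → only 3 remains.
r2c7 = 5: row 2 has {2,3,6,7,8}; col 7 has {3,4,7}; box has {1,3,6,7,9} → only 5 remains.
r2c9 = 4: row 2 has {2,3,5,6,7,8}; col 9 has {6,9}; box has {1,3,5,6,7,9} → only 4 remains.
r3c8 = 8: row 3 has {3,7,9}; col 8 has {1,2,3,4}; box has {1,3,4,5,6,7,9} → only 8 remains.
r6c1 = 8: row 6 has {2,4,9}; col 1 has {1,3,5,6,7,9}; box has {3,4,6,9} → only 8 remains.
r6c4 = 5: row 6 has {2,4,8,9}; col 4 has {7,8}; box has {1,2,4,8,9}; anti-diagonal has {1,3,4,6} → only 5 remains.
r7c3 = 8: row 7 has {4,5,7}; col 3 has {2,4,6,9}; box has {1,5}; anti-diagonal has {1,3,4,5,6} → only 8 remains.
r1c4 = 4: row 1 has {1,2,3,5,6,7,8,9}; col 4 has {5,7,8}; box has {2,3,5,7,8} → only 4 remains.
r2c2 = 1: row 2 has {2,3,4,5,6,7,8}; col 2 has {3,8}; box has {2,3,6,7,8,9}; main diagonal has {4,8,9} → only 1 remains.
r2c4 = 9: row 2 has {1,2,3,4,5,6,7,8}; col 4 has {4,5,7,8}; box has {2,3,4,5,7,8} → only 9 remains.
r3c3 = 5: row 3 has {3,7,8,9}; col 3 has {2,4,6,8,9}; box has {1,2,3,6,7,8,9}; main diagonal has {1,4,8,9} → only 5 remains.
r3c7 = 2: row 3 has {3,5,7,8,9}; col 7 has {3,4,5,7}; box has {1,3,4,5,6,7,8,9}; anti-diagonal has {1,3,4,5,6,8} → only 2 remains.
r5c1 = 2: row 5 has {1,3,4,9}; col 1 has {1,3,5,6,7,8,9}; box has {3,4,6,8,9} → only 2 remains.
r5c4 = 6: row 5 has {1,2,3,4,9}; col 4 has {4,5,7,8,9}; box has {1,2,4,5,8,9} → only 6 remains.
r5c5 = 7: row 5 has {1,2,3,4,6,9}; col 5 has {2,3,4,8,9}; box has {1,2,4,5,6,8,9}; main diagonal has {1,4,5,8,9}; anti-diagonal has {1,2,3,4,5,6,8} → only 7 remains.
r6c2 = 7: row 6 has {2,4,5,8,9}; col 2 has {1,3,8}; box has {2,3,4,6,8,9} → only 7 remains.
r6c6 = 3: row 6 has {2,4,5,7,8,9}; col 6 has {1,2,4,5,7}; box has {1,2,4,5,6,7,8,9}; main diagonal has {1,4,5,7,8,9} → only 3 remains.
r6c9 = 1: row 6 has {2,3,4,5,7,8,9}; col 9 has {4,6,9}; box has {2,3,4} → only 1 remains.
r8c1 = 4: row 8 has {}; col 1 has {1,2,3,5,6,7,8,9}; box has {1,5,8} → only 4 remains.
r8c2 = 9: row 8 has {4}; col 2 has {1,3,7,8}; box has {1,4,5,8}; anti-diagonal has {1,2,3,4,5,6,7,8} → only 9 remains.
r8c8 = 6: row 8 has {4,9}; col 8 has {1,2,3,4,8}; box has {4}; main diagonal has {1,3,4,5,7,8,9} → only 6 remains.
r9c9 = 2: row 9 has {1,4}; col 9 has {1,4,6,9}; box has {4,6}; main diagonal has {1,3,4,5,6,7,8,9} → only 2 remains.
r3c2 = 4: row 3 has {2,3,5,7,8,9}; col 2 has {1,3,7,8,9}; box has {1,2,3,5,6,7,8,9} → only 4 remains.
r3c4 = 1: row 3 has {2,3,4,5,7,8,9}; col 4 has {4,5,6,7,8,9}; box has {2,3,4,5,7,8,9} → only 1 remains.
r3c5 = 6: row 3 has {1,2,3,4,5,7,8,9}; col 5 has {2,3,4,7,8,9}; box has {1,2,3,4,5,7,8,9} → only 6 remains.
r4c3 = 1: row 4 has {2,3,4,6,8}; col 3 has {2,4,5,6,8,9}; box has {2,3,4,6,7,8,9} → only 1 remains.
r4c7 = 9: row 4 has {1,2,3,4,6,8}; col 7 has {2,3,4,5,7}; box has {1,2,3,4} → only 9 remains.
r5c2 = 5: row 5 has {1,2,3,4,6,7,9}; col 2 has {1,3,4,7,8,9}; box has {1,2,3,4,6,7,8,9} → only 5 remains.
r5c9 = 8: row 5 has {1,2,3,4,5,6,7,9}; col 9 has {1,2,4,6,9}; box has {1,2,3,4,9} → only 8 remains.
r6c7 = 6: row 6 has {1,2,3,4,5,7,8,9}; col 7 has {2,3,4,5,7,9}; box has {1,2,3,4,8,9} → only 6 remains.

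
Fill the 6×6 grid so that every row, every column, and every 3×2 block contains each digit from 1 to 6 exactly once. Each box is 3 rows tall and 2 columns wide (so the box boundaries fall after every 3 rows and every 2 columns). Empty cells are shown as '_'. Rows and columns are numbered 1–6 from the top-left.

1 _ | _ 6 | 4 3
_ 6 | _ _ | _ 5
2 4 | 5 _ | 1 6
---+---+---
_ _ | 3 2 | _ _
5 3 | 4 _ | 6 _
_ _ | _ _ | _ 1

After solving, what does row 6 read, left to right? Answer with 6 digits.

R1C2 = 5: row 1 has {1,3,4,6}; col 2 has {3,4,6}; box has {1,2,4,6} → only 5 remains.
R1C3 = 2: row 1 has {1,3,4,5,6}; col 3 has {3,4,5}; box has {5,6} → only 2 remains.
R2C1 = 3: row 2 has {5,6}; col 1 has {1,2,5}; box has {1,2,4,5,6} → only 3 remains.
R2C3 = 1: row 2 has {3,5,6}; col 3 has {2,3,4,5}; box has {2,5,6} → only 1 remains.
R2C4 = 4: row 2 has {1,3,5,6}; col 4 has {2,6}; box has {1,2,5,6} → only 4 remains.
R2C5 = 2: row 2 has {1,3,4,5,6}; col 5 has {1,4,6}; box has {1,3,4,5,6} → only 2 remains.
R3C4 = 3: row 3 has {1,2,4,5,6}; col 4 has {2,4,6}; box has {1,2,4,5,6} → only 3 remains.
R4C2 = 1: row 4 has {2,3}; col 2 has {3,4,5,6}; box has {3,5} → only 1 remains.
R4C5 = 5: row 4 has {1,2,3}; col 5 has {1,2,4,6}; box has {1,6} → only 5 remains.
R4C6 = 4: row 4 has {1,2,3,5}; col 6 has {1,3,5,6}; box has {1,5,6} → only 4 remains.
R5C4 = 1: row 5 has {3,4,5,6}; col 4 has {2,3,4,6}; box has {2,3,4} → only 1 remains.
R5C6 = 2: row 5 has {1,3,4,5,6}; col 6 has {1,3,4,5,6}; box has {1,4,5,6} → only 2 remains.
R6C2 = 2: row 6 has {1}; col 2 has {1,3,4,5,6}; box has {1,3,5} → only 2 remains.
R6C3 = 6: row 6 has {1,2}; col 3 has {1,2,3,4,5}; box has {1,2,3,4} → only 6 remains.
R6C4 = 5: row 6 has {1,2,6}; col 4 has {1,2,3,4,6}; box has {1,2,3,4,6} → only 5 remains.
R6C5 = 3: row 6 has {1,2,5,6}; col 5 has {1,2,4,5,6}; box has {1,2,4,5,6} → only 3 remains.
R4C1 = 6: row 4 has {1,2,3,4,5}; col 1 has {1,2,3,5}; box has {1,2,3,5} → only 6 remains.
R6C1 = 4: row 6 has {1,2,3,5,6}; col 1 has {1,2,3,5,6}; box has {1,2,3,5,6} → only 4 remains.

426531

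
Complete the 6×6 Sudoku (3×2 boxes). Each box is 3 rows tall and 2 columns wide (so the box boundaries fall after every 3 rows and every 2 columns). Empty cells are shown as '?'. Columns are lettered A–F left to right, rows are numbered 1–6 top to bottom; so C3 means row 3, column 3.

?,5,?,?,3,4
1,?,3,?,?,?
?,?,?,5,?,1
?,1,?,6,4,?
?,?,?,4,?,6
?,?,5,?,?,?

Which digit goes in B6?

D2 = 2 (sole candidate).
F2 = 5 (sole candidate).
C4 = 2 (sole candidate).
F4 = 3 (sole candidate).
C5 = 1 (sole candidate).
D6 = 3 (sole candidate).
F6 = 2 (sole candidate).
C1 = 6 (sole candidate).
D1 = 1 (sole candidate).
E2 = 6 (sole candidate).
C3 = 4 (sole candidate).
E3 = 2 (sole candidate).
A4 = 5 (sole candidate).
E5 = 5 (sole candidate).
E6 = 1 (sole candidate).
A1 = 2 (sole candidate).
B2 = 4 (sole candidate).
A5 = 3 (sole candidate).
B5 = 2 (sole candidate).
B6 = 6: row 6 has {1,2,3,5}; col 2 has {1,2,4,5}; box has {1,2,3,5} → only 6 remains.

6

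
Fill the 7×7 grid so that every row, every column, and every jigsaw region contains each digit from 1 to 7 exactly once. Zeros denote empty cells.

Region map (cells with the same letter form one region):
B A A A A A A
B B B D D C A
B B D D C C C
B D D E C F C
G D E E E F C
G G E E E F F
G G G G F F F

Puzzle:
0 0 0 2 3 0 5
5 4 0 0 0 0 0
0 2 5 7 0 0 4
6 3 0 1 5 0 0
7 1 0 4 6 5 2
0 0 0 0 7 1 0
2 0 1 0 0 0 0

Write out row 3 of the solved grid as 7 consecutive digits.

row 1, column 1 = 1: row 1 has {2,3,5}; col 1 has {2,5,6,7}; region has {2,4,5,6} → only 1 remains.
row 2, column 4 = 6: row 2 has {4,5}; col 4 has {1,2,4,7}; region has {1,3,5,7} → only 6 remains.
row 2, column 5 = 2: row 2 has {4,5,6}; col 5 has {3,5,6,7}; region has {1,3,5,6,7} → only 2 remains.
row 3, column 1 = 3: row 3 has {2,4,5,7}; col 1 has {1,2,5,6,7}; region has {1,2,4,5,6} → only 3 remains.
row 3, column 5 = 1: row 3 has {2,3,4,5,7}; col 5 has {2,3,5,6,7}; region has {2,4,5} → only 1 remains.
row 3, column 6 = 6: row 3 has {1,2,3,4,5,7}; col 6 has {1,5}; region has {1,2,4,5} → only 6 remains.

3257164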